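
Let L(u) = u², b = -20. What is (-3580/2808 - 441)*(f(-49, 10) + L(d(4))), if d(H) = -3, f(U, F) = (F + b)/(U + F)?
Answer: -112082197/27378 ≈ -4093.9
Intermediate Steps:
f(U, F) = (-20 + F)/(F + U) (f(U, F) = (F - 20)/(U + F) = (-20 + F)/(F + U))
(-3580/2808 - 441)*(f(-49, 10) + L(d(4))) = (-3580/2808 - 441)*((-20 + 10)/(10 - 49) + (-3)²) = (-3580*1/2808 - 441)*(-10/(-39) + 9) = (-895/702 - 441)*(-1/39*(-10) + 9) = -310477*(10/39 + 9)/702 = -310477/702*361/39 = -112082197/27378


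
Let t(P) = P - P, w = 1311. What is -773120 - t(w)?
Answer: -773120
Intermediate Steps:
t(P) = 0
-773120 - t(w) = -773120 - 1*0 = -773120 + 0 = -773120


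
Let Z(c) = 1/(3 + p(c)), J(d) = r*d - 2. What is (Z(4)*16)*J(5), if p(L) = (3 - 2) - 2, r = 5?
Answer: 184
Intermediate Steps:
p(L) = -1 (p(L) = 1 - 2 = -1)
J(d) = -2 + 5*d (J(d) = 5*d - 2 = -2 + 5*d)
Z(c) = ½ (Z(c) = 1/(3 - 1) = 1/2 = ½)
(Z(4)*16)*J(5) = ((½)*16)*(-2 + 5*5) = 8*(-2 + 25) = 8*23 = 184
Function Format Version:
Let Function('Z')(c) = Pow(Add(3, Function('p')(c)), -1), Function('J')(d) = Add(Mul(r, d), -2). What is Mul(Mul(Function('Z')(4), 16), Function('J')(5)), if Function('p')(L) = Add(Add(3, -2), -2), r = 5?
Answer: 184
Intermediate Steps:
Function('p')(L) = -1 (Function('p')(L) = Add(1, -2) = -1)
Function('J')(d) = Add(-2, Mul(5, d)) (Function('J')(d) = Add(Mul(5, d), -2) = Add(-2, Mul(5, d)))
Function('Z')(c) = Rational(1, 2) (Function('Z')(c) = Pow(Add(3, -1), -1) = Pow(2, -1) = Rational(1, 2))
Mul(Mul(Function('Z')(4), 16), Function('J')(5)) = Mul(Mul(Rational(1, 2), 16), Add(-2, Mul(5, 5))) = Mul(8, Add(-2, 25)) = Mul(8, 23) = 184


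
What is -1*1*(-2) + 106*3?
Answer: 320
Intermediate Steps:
-1*1*(-2) + 106*3 = -1*(-2) + 318 = 2 + 318 = 320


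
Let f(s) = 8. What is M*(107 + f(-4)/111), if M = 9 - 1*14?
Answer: -59425/111 ≈ -535.36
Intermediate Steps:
M = -5 (M = 9 - 14 = -5)
M*(107 + f(-4)/111) = -5*(107 + 8/111) = -5*11885/111 = -59425/111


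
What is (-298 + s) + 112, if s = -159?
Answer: -345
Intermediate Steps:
(-298 + s) + 112 = (-298 - 159) + 112 = -457 + 112 = -345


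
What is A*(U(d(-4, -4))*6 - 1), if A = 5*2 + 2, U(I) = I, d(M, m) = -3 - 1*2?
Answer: -372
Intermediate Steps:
d(M, m) = -5 (d(M, m) = -3 - 2 = -5)
A = 12 (A = 10 + 2 = 12)
A*(U(d(-4, -4))*6 - 1) = 12*(-5*6 - 1) = 12*(-30 - 1) = 12*(-31) = -372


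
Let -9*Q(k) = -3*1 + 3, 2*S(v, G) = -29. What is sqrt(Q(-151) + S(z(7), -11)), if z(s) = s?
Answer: I*sqrt(58)/2 ≈ 3.8079*I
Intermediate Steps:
S(v, G) = -29/2 (S(v, G) = (1/2)*(-29) = -29/2)
Q(k) = 0 (Q(k) = -(-3*1 + 3)/9 = -(-3 + 3)/9 = -1/9*0 = 0)
sqrt(Q(-151) + S(z(7), -11)) = sqrt(0 - 29/2) = sqrt(-29/2) = I*sqrt(58)/2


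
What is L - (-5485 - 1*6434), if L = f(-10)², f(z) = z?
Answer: 12019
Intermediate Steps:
L = 100 (L = (-10)² = 100)
L - (-5485 - 1*6434) = 100 - (-5485 - 1*6434) = 100 - (-5485 - 6434) = 100 - 1*(-11919) = 100 + 11919 = 12019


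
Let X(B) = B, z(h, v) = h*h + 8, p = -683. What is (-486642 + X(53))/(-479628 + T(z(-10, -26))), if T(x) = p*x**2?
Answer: 486589/8446140 ≈ 0.057611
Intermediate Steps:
z(h, v) = 8 + h**2 (z(h, v) = h**2 + 8 = 8 + h**2)
T(x) = -683*x**2
(-486642 + X(53))/(-479628 + T(z(-10, -26))) = (-486642 + 53)/(-479628 - 683*(8 + (-10)**2)**2) = -486589/(-479628 - 683*(8 + 100)**2) = -486589/(-479628 - 683*108**2) = -486589/(-479628 - 683*11664) = -486589/(-479628 - 7966512) = -486589/(-8446140) = -486589*(-1/8446140) = 486589/8446140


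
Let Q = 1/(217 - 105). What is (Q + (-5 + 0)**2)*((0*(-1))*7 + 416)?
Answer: 72826/7 ≈ 10404.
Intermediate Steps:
Q = 1/112 ≈ 0.0089286
(Q + (-5 + 0)**2)*((0*(-1))*7 + 416) = (1/112 + (-5 + 0)**2)*((0*(-1))*7 + 416) = (1/112 + (-5)**2)*(0*7 + 416) = (1/112 + 25)*(0 + 416) = (2801/112)*416 = 72826/7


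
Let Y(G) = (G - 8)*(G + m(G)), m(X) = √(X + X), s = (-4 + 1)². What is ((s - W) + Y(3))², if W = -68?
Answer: 3994 - 620*√6 ≈ 2475.3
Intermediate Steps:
s = 9 (s = (-3)² = 9)
m(X) = √2*√X (m(X) = √(2*X) = √2*√X)
Y(G) = (-8 + G)*(G + √2*√G) (Y(G) = (G - 8)*(G + √2*√G) = (-8 + G)*(G + √2*√G))
((s - W) + Y(3))² = ((9 - 1*(-68)) + (3² - 8*3 + √2*3^(3/2) - 8*√2*√3))² = ((9 + 68) + (9 - 24 + √2*(3*√3) - 8*√6))² = (77 + (9 - 24 + 3*√6 - 8*√6))² = (77 + (-15 - 5*√6))² = (62 - 5*√6)²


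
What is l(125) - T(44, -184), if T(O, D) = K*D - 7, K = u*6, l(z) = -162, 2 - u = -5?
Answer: 7573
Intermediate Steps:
u = 7 (u = 2 - 1*(-5) = 2 + 5 = 7)
K = 42 (K = 7*6 = 42)
T(O, D) = -7 + 42*D (T(O, D) = 42*D - 7 = -7 + 42*D)
l(125) - T(44, -184) = -162 - (-7 + 42*(-184)) = -162 - (-7 - 7728) = -162 - 1*(-7735) = -162 + 7735 = 7573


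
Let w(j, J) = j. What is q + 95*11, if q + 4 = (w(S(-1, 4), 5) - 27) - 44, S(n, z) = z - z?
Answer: 970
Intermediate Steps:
S(n, z) = 0
q = -75 (q = -4 + ((0 - 27) - 44) = -4 + (-27 - 44) = -4 - 71 = -75)
q + 95*11 = -75 + 95*11 = -75 + 1045 = 970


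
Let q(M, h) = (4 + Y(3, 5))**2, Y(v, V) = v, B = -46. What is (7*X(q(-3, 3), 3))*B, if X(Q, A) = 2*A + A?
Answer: -2898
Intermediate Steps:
q(M, h) = 49 (q(M, h) = (4 + 3)**2 = 7**2 = 49)
X(Q, A) = 3*A
(7*X(q(-3, 3), 3))*B = (7*(3*3))*(-46) = (7*9)*(-46) = 63*(-46) = -2898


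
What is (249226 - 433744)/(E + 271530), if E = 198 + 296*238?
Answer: -5427/10064 ≈ -0.53925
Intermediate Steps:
E = 70646 (E = 198 + 70448 = 70646)
(249226 - 433744)/(E + 271530) = (249226 - 433744)/(70646 + 271530) = -184518/342176 = -184518*1/342176 = -5427/10064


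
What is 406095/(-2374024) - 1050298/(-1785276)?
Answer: 442110250483/1059572017656 ≈ 0.41725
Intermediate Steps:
406095/(-2374024) - 1050298/(-1785276) = 406095*(-1/2374024) - 1050298*(-1/1785276) = -406095/2374024 + 525149/892638 = 442110250483/1059572017656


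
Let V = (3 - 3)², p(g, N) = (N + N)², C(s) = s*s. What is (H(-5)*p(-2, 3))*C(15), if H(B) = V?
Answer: 0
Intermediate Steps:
C(s) = s²
p(g, N) = 4*N² (p(g, N) = (2*N)² = 4*N²)
V = 0 (V = 0² = 0)
H(B) = 0
(H(-5)*p(-2, 3))*C(15) = (0*(4*3²))*15² = (0*(4*9))*225 = (0*36)*225 = 0*225 = 0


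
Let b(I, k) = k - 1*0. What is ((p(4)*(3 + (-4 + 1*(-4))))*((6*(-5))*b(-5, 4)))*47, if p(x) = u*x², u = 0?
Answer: 0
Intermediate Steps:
b(I, k) = k (b(I, k) = k + 0 = k)
p(x) = 0 (p(x) = 0*x² = 0)
((p(4)*(3 + (-4 + 1*(-4))))*((6*(-5))*b(-5, 4)))*47 = ((0*(3 + (-4 + 1*(-4))))*((6*(-5))*4))*47 = ((0*(3 + (-4 - 4)))*(-30*4))*47 = ((0*(3 - 8))*(-120))*47 = ((0*(-5))*(-120))*47 = (0*(-120))*47 = 0*47 = 0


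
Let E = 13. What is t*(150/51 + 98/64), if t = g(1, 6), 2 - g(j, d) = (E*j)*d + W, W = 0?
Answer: -46227/136 ≈ -339.90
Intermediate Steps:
g(j, d) = 2 - 13*d*j (g(j, d) = 2 - ((13*j)*d + 0) = 2 - (13*d*j + 0) = 2 - 13*d*j)
t = -76 (t = 2 - 13*6*1 = 2 - 78 = -76)
t*(150/51 + 98/64) = -76*(150/51 + 98/64) = -76*(150*(1/51) + 98*(1/64)) = -76*(50/17 + 49/32) = -76*2433/544 = -46227/136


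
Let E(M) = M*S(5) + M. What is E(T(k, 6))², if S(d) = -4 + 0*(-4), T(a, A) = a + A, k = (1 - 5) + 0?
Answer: 36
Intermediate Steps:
k = -4 (k = -4 + 0 = -4)
T(a, A) = A + a
S(d) = -4 (S(d) = -4 + 0 = -4)
E(M) = -3*M (E(M) = M*(-4) + M = -4*M + M = -3*M)
E(T(k, 6))² = (-3*(6 - 4))² = (-3*2)² = (-6)² = 36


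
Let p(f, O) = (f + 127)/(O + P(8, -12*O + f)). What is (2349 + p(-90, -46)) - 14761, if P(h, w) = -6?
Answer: -645461/52 ≈ -12413.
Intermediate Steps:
p(f, O) = (127 + f)/(-6 + O) (p(f, O) = (f + 127)/(O - 6) = (127 + f)/(-6 + O))
(2349 + p(-90, -46)) - 14761 = (2349 + (127 - 90)/(-6 - 46)) - 14761 = (2349 + 37/(-52)) - 14761 = (2349 - 1/52*37) - 14761 = (2349 - 37/52) - 14761 = 122111/52 - 14761 = -645461/52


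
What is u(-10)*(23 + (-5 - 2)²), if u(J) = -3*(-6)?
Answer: 1296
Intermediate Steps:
u(J) = 18
u(-10)*(23 + (-5 - 2)²) = 18*(23 + (-5 - 2)²) = 18*(23 + (-7)²) = 18*(23 + 49) = 18*72 = 1296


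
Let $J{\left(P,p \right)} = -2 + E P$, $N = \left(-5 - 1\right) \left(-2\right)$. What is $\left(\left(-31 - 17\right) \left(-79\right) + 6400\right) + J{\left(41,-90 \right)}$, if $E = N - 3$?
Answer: $10559$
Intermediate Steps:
$N = 12$ ($N = \left(-6\right) \left(-2\right) = 12$)
$E = 9$ ($E = 12 - 3 = 9$)
$J{\left(P,p \right)} = -2 + 9 P$
$\left(\left(-31 - 17\right) \left(-79\right) + 6400\right) + J{\left(41,-90 \right)} = \left(\left(-31 - 17\right) \left(-79\right) + 6400\right) + \left(-2 + 9 \cdot 41\right) = \left(\left(-48\right) \left(-79\right) + 6400\right) + \left(-2 + 369\right) = \left(3792 + 6400\right) + 367 = 10192 + 367 = 10559$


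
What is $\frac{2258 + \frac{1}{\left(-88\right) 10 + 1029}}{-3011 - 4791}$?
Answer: $- \frac{336443}{1162498} \approx -0.28941$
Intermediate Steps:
$\frac{2258 + \frac{1}{\left(-88\right) 10 + 1029}}{-3011 - 4791} = \frac{2258 + \frac{1}{-880 + 1029}}{-7802} = \left(2258 + \frac{1}{149}\right) \left(- \frac{1}{7802}\right) = \frac{336443}{149} \left(- \frac{1}{7802}\right) = - \frac{336443}{1162498}$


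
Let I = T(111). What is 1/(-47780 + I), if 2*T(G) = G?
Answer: -2/95449 ≈ -2.0954e-5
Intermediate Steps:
T(G) = G/2
I = 111/2 (I = (½)*111 = 111/2 ≈ 55.500)
1/(-47780 + I) = 1/(-47780 + 111/2) = 1/(-95449/2) = -2/95449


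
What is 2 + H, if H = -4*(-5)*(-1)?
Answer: -18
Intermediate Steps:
H = -20 (H = 20*(-1) = -20)
2 + H = 2 - 20 = -18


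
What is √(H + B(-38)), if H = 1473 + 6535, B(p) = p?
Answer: √7970 ≈ 89.275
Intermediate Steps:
H = 8008
√(H + B(-38)) = √(8008 - 38) = √7970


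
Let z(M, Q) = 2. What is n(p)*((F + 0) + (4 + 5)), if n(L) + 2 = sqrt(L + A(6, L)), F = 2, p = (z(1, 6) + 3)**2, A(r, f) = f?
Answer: -22 + 55*sqrt(2) ≈ 55.782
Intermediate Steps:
p = 25 (p = (2 + 3)**2 = 5**2 = 25)
n(L) = -2 + sqrt(2)*sqrt(L) (n(L) = -2 + sqrt(L + L) = -2 + sqrt(2*L) = -2 + sqrt(2)*sqrt(L))
n(p)*((F + 0) + (4 + 5)) = (-2 + sqrt(2)*sqrt(25))*((2 + 0) + (4 + 5)) = (-2 + sqrt(2)*5)*(2 + 9) = (-2 + 5*sqrt(2))*11 = -22 + 55*sqrt(2)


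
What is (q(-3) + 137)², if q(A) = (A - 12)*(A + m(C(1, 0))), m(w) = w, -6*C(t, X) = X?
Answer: 33124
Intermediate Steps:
C(t, X) = -X/6
q(A) = A*(-12 + A) (q(A) = (A - 12)*(A - ⅙*0) = (-12 + A)*(A + 0) = (-12 + A)*A = A*(-12 + A))
(q(-3) + 137)² = (-3*(-12 - 3) + 137)² = (-3*(-15) + 137)² = (45 + 137)² = 182² = 33124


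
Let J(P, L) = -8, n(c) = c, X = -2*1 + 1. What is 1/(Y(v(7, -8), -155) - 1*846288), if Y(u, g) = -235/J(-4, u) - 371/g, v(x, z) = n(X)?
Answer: -1240/1049357727 ≈ -1.1817e-6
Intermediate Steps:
X = -1 (X = -2 + 1 = -1)
v(x, z) = -1
Y(u, g) = 235/8 - 371/g (Y(u, g) = -235/(-8) - 371/g = -235*(-⅛) - 371/g = 235/8 - 371/g)
1/(Y(v(7, -8), -155) - 1*846288) = 1/((235/8 - 371/(-155)) - 1*846288) = 1/((235/8 - 371*(-1/155)) - 846288) = 1/((235/8 + 371/155) - 846288) = 1/(39393/1240 - 846288) = 1/(-1049357727/1240) = -1240/1049357727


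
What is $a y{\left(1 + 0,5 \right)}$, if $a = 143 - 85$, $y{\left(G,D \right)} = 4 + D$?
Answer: $522$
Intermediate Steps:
$a = 58$ ($a = 143 - 85 = 58$)
$a y{\left(1 + 0,5 \right)} = 58 \left(4 + 5\right) = 58 \cdot 9 = 522$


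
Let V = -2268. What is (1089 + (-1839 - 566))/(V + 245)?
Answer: 188/289 ≈ 0.65052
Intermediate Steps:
(1089 + (-1839 - 566))/(V + 245) = (1089 + (-1839 - 566))/(-2268 + 245) = (1089 - 2405)/(-2023) = -1316*(-1/2023) = 188/289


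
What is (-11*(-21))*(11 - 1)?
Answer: 2310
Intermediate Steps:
(-11*(-21))*(11 - 1) = 231*10 = 2310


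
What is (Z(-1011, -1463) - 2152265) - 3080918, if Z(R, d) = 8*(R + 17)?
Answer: -5241135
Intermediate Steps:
Z(R, d) = 136 + 8*R (Z(R, d) = 8*(17 + R) = 136 + 8*R)
(Z(-1011, -1463) - 2152265) - 3080918 = ((136 + 8*(-1011)) - 2152265) - 3080918 = ((136 - 8088) - 2152265) - 3080918 = (-7952 - 2152265) - 3080918 = -2160217 - 3080918 = -5241135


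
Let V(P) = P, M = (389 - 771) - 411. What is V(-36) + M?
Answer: -829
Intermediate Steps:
M = -793 (M = -382 - 411 = -793)
V(-36) + M = -36 - 793 = -829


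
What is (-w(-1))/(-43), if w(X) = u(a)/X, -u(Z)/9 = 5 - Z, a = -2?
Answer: 63/43 ≈ 1.4651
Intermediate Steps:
u(Z) = -45 + 9*Z (u(Z) = -9*(5 - Z) = -45 + 9*Z)
w(X) = -63/X (w(X) = (-45 + 9*(-2))/X = (-45 - 18)/X = -63/X)
(-w(-1))/(-43) = (-(-63)/(-1))/(-43) = -(-1)*(-63*(-1))/43 = -(-1)*63/43 = -1/43*(-63) = 63/43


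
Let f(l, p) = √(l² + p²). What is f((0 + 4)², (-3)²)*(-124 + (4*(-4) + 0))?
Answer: -140*√337 ≈ -2570.1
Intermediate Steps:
f((0 + 4)², (-3)²)*(-124 + (4*(-4) + 0)) = √(((0 + 4)²)² + ((-3)²)²)*(-124 + (4*(-4) + 0)) = √((4²)² + 9²)*(-124 + (-16 + 0)) = √(16² + 81)*(-124 - 16) = √(256 + 81)*(-140) = √337*(-140) = -140*√337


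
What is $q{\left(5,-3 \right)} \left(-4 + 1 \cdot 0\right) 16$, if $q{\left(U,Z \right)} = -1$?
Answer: $64$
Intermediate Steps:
$q{\left(5,-3 \right)} \left(-4 + 1 \cdot 0\right) 16 = - (-4 + 1 \cdot 0) 16 = - (-4 + 0) 16 = \left(-1\right) \left(-4\right) 16 = 4 \cdot 16 = 64$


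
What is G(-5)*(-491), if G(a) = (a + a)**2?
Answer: -49100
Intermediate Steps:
G(a) = 4*a**2 (G(a) = (2*a)**2 = 4*a**2)
G(-5)*(-491) = (4*(-5)**2)*(-491) = (4*25)*(-491) = 100*(-491) = -49100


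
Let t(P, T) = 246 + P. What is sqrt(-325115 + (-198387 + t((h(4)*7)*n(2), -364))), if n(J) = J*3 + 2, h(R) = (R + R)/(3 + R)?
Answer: 2*I*sqrt(130798) ≈ 723.32*I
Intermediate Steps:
h(R) = 2*R/(3 + R) (h(R) = (2*R)/(3 + R) = 2*R/(3 + R))
n(J) = 2 + 3*J (n(J) = 3*J + 2 = 2 + 3*J)
sqrt(-325115 + (-198387 + t((h(4)*7)*n(2), -364))) = sqrt(-325115 + (-198387 + (246 + ((2*4/(3 + 4))*7)*(2 + 3*2)))) = sqrt(-325115 + (-198387 + (246 + ((2*4/7)*7)*(2 + 6)))) = sqrt(-325115 + (-198387 + (246 + ((2*4*(1/7))*7)*8))) = sqrt(-325115 + (-198387 + (246 + ((8/7)*7)*8))) = sqrt(-325115 + (-198387 + (246 + 8*8))) = sqrt(-325115 + (-198387 + (246 + 64))) = sqrt(-325115 + (-198387 + 310)) = sqrt(-325115 - 198077) = sqrt(-523192) = 2*I*sqrt(130798)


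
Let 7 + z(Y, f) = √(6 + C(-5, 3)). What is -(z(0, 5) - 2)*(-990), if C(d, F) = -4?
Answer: -8910 + 990*√2 ≈ -7509.9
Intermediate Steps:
z(Y, f) = -7 + √2 (z(Y, f) = -7 + √(6 - 4) = -7 + √2)
-(z(0, 5) - 2)*(-990) = -((-7 + √2) - 2)*(-990) = -(-9 + √2)*(-990) = (9 - √2)*(-990) = -8910 + 990*√2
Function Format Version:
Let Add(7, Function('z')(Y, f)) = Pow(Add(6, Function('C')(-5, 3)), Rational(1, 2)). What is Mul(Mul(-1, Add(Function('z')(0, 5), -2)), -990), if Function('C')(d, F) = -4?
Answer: Add(-8910, Mul(990, Pow(2, Rational(1, 2)))) ≈ -7509.9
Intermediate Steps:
Function('z')(Y, f) = Add(-7, Pow(2, Rational(1, 2))) (Function('z')(Y, f) = Add(-7, Pow(Add(6, -4), Rational(1, 2))) = Add(-7, Pow(2, Rational(1, 2))))
Mul(Mul(-1, Add(Function('z')(0, 5), -2)), -990) = Mul(Mul(-1, Add(Add(-7, Pow(2, Rational(1, 2))), -2)), -990) = Mul(Mul(-1, Add(-9, Pow(2, Rational(1, 2)))), -990) = Mul(Add(9, Mul(-1, Pow(2, Rational(1, 2)))), -990) = Add(-8910, Mul(990, Pow(2, Rational(1, 2))))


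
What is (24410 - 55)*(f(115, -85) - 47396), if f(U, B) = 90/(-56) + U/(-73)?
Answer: -2359608090795/2044 ≈ -1.1544e+9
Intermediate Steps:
f(U, B) = -45/28 - U/73 (f(U, B) = 90*(-1/56) + U*(-1/73) = -45/28 - U/73)
(24410 - 55)*(f(115, -85) - 47396) = (24410 - 55)*((-45/28 - 1/73*115) - 47396) = 24355*((-45/28 - 115/73) - 47396) = 24355*(-6505/2044 - 47396) = 24355*(-96883929/2044) = -2359608090795/2044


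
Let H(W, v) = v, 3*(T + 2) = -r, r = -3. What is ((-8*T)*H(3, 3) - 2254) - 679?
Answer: -2909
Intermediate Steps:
T = -1 (T = -2 + (-1*(-3))/3 = -2 + (⅓)*3 = -2 + 1 = -1)
((-8*T)*H(3, 3) - 2254) - 679 = (-8*(-1)*3 - 2254) - 679 = (8*3 - 2254) - 679 = (24 - 2254) - 679 = -2230 - 679 = -2909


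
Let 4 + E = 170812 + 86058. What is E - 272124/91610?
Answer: 11765611068/45805 ≈ 2.5686e+5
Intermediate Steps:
E = 256866 (E = -4 + (170812 + 86058) = -4 + 256870 = 256866)
E - 272124/91610 = 256866 - 272124/91610 = 256866 - 1*136062/45805 = 256866 - 136062/45805 = 11765611068/45805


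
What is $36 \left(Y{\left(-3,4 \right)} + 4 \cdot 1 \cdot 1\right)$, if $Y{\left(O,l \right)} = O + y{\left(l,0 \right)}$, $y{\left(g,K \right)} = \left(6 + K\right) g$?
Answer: $900$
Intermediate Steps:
$y{\left(g,K \right)} = g \left(6 + K\right)$
$Y{\left(O,l \right)} = O + 6 l$ ($Y{\left(O,l \right)} = O + l \left(6 + 0\right) = O + l 6 = O + 6 l$)
$36 \left(Y{\left(-3,4 \right)} + 4 \cdot 1 \cdot 1\right) = 36 \left(\left(-3 + 6 \cdot 4\right) + 4 \cdot 1 \cdot 1\right) = 36 \left(\left(-3 + 24\right) + 4 \cdot 1\right) = 36 \left(21 + 4\right) = 36 \cdot 25 = 900$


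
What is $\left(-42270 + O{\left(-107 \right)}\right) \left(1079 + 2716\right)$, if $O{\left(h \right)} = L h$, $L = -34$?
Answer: $-146608440$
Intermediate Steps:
$O{\left(h \right)} = - 34 h$
$\left(-42270 + O{\left(-107 \right)}\right) \left(1079 + 2716\right) = \left(-42270 - -3638\right) \left(1079 + 2716\right) = \left(-42270 + 3638\right) 3795 = \left(-38632\right) 3795 = -146608440$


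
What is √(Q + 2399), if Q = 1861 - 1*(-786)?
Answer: 29*√6 ≈ 71.035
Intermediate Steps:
Q = 2647 (Q = 1861 + 786 = 2647)
√(Q + 2399) = √(2647 + 2399) = √5046 = 29*√6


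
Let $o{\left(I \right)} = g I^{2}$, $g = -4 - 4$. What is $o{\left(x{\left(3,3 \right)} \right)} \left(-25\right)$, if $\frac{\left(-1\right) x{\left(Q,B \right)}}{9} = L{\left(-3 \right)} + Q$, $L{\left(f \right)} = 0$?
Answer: $145800$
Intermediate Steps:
$g = -8$
$x{\left(Q,B \right)} = - 9 Q$ ($x{\left(Q,B \right)} = - 9 \left(0 + Q\right) = - 9 Q$)
$o{\left(I \right)} = - 8 I^{2}$
$o{\left(x{\left(3,3 \right)} \right)} \left(-25\right) = - 8 \left(\left(-9\right) 3\right)^{2} \left(-25\right) = - 8 \left(-27\right)^{2} \left(-25\right) = \left(-8\right) 729 \left(-25\right) = \left(-5832\right) \left(-25\right) = 145800$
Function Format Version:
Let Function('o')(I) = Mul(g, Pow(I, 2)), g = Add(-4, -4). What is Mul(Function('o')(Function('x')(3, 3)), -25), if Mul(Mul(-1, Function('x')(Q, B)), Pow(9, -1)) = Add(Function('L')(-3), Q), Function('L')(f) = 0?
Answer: 145800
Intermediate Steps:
g = -8
Function('x')(Q, B) = Mul(-9, Q) (Function('x')(Q, B) = Mul(-9, Add(0, Q)) = Mul(-9, Q))
Function('o')(I) = Mul(-8, Pow(I, 2))
Mul(Function('o')(Function('x')(3, 3)), -25) = Mul(Mul(-8, Pow(Mul(-9, 3), 2)), -25) = Mul(Mul(-8, Pow(-27, 2)), -25) = Mul(Mul(-8, 729), -25) = Mul(-5832, -25) = 145800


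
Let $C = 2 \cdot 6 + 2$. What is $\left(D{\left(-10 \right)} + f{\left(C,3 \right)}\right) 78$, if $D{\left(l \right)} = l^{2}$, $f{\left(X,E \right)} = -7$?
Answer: $7254$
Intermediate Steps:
$C = 14$ ($C = 12 + 2 = 14$)
$\left(D{\left(-10 \right)} + f{\left(C,3 \right)}\right) 78 = \left(\left(-10\right)^{2} - 7\right) 78 = \left(100 - 7\right) 78 = 93 \cdot 78 = 7254$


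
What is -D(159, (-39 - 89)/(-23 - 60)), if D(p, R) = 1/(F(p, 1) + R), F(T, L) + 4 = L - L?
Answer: 83/204 ≈ 0.40686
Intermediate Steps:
F(T, L) = -4 (F(T, L) = -4 + (L - L) = -4 + 0 = -4)
D(p, R) = 1/(-4 + R)
-D(159, (-39 - 89)/(-23 - 60)) = -1/(-4 + (-39 - 89)/(-23 - 60)) = -1/(-4 - 128/(-83)) = -1/(-4 - 128*(-1/83)) = -1/(-4 + 128/83) = -1/(-204/83) = -1*(-83/204) = 83/204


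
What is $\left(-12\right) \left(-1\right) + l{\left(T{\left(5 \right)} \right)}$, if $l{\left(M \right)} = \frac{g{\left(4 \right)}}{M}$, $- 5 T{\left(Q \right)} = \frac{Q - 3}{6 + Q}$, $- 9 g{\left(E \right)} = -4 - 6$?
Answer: $- \frac{167}{9} \approx -18.556$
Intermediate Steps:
$g{\left(E \right)} = \frac{10}{9}$ ($g{\left(E \right)} = - \frac{-4 - 6}{9} = \left(- \frac{1}{9}\right) \left(-10\right) = \frac{10}{9}$)
$T{\left(Q \right)} = - \frac{-3 + Q}{5 \left(6 + Q\right)}$ ($T{\left(Q \right)} = - \frac{\left(Q - 3\right) \frac{1}{6 + Q}}{5} = - \frac{\left(-3 + Q\right) \frac{1}{6 + Q}}{5} = - \frac{\frac{1}{6 + Q} \left(-3 + Q\right)}{5} = - \frac{-3 + Q}{5 \left(6 + Q\right)}$)
$l{\left(M \right)} = \frac{10}{9 M}$
$\left(-12\right) \left(-1\right) + l{\left(T{\left(5 \right)} \right)} = \left(-12\right) \left(-1\right) + \frac{10}{9 \frac{3 - 5}{5 \left(6 + 5\right)}} = 12 + \frac{10}{9 \frac{3 - 5}{5 \cdot 11}} = 12 + \frac{10}{9 \cdot \frac{1}{5} \cdot \frac{1}{11} \left(-2\right)} = 12 + \frac{10}{9 \left(- \frac{2}{55}\right)} = 12 + \frac{10}{9} \left(- \frac{55}{2}\right) = 12 - \frac{275}{9} = - \frac{167}{9}$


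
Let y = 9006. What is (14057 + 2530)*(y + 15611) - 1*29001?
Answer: 408293178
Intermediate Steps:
(14057 + 2530)*(y + 15611) - 1*29001 = (14057 + 2530)*(9006 + 15611) - 1*29001 = 16587*24617 - 29001 = 408322179 - 29001 = 408293178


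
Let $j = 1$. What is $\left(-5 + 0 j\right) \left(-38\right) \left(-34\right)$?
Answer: $-6460$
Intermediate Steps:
$\left(-5 + 0 j\right) \left(-38\right) \left(-34\right) = \left(-5 + 0 \cdot 1\right) \left(-38\right) \left(-34\right) = \left(-5 + 0\right) \left(-38\right) \left(-34\right) = \left(-5\right) \left(-38\right) \left(-34\right) = 190 \left(-34\right) = -6460$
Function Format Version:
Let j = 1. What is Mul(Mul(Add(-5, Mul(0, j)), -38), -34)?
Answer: -6460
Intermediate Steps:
Mul(Mul(Add(-5, Mul(0, j)), -38), -34) = Mul(Mul(Add(-5, Mul(0, 1)), -38), -34) = Mul(Mul(Add(-5, 0), -38), -34) = Mul(Mul(-5, -38), -34) = Mul(190, -34) = -6460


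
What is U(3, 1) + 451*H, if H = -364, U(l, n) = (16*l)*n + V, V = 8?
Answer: -164108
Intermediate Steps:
U(l, n) = 8 + 16*l*n (U(l, n) = (16*l)*n + 8 = 16*l*n + 8 = 8 + 16*l*n)
U(3, 1) + 451*H = (8 + 16*3*1) + 451*(-364) = (8 + 48) - 164164 = 56 - 164164 = -164108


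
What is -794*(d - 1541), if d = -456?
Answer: 1585618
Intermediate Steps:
-794*(d - 1541) = -794*(-456 - 1541) = -794*(-1997) = 1585618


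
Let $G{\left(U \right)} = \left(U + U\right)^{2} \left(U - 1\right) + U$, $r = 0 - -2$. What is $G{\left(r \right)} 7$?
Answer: $126$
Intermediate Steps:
$r = 2$ ($r = 0 + 2 = 2$)
$G{\left(U \right)} = U + 4 U^{2} \left(-1 + U\right)$ ($G{\left(U \right)} = \left(2 U\right)^{2} \left(-1 + U\right) + U = 4 U^{2} \left(-1 + U\right) + U = U + 4 U^{2} \left(-1 + U\right)$)
$G{\left(r \right)} 7 = 2 \left(1 - 8 + 4 \cdot 2^{2}\right) 7 = 2 \left(1 - 8 + 4 \cdot 4\right) 7 = 2 \left(1 - 8 + 16\right) 7 = 2 \cdot 9 \cdot 7 = 18 \cdot 7 = 126$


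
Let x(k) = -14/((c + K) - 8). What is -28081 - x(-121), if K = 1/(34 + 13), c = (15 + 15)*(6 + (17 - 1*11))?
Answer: -464599487/16545 ≈ -28081.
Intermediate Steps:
c = 360 (c = 30*(6 + (17 - 11)) = 30*(6 + 6) = 30*12 = 360)
K = 1/47 ≈ 0.021277
x(k) = -658/16545 (x(k) = -14/((360 + 1/47) - 8) = -14/(16921/47 - 8) = -14/16545/47 = -14*47/16545 = -658/16545)
-28081 - x(-121) = -28081 - 1*(-658/16545) = -28081 + 658/16545 = -464599487/16545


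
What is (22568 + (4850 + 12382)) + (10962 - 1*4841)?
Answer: 45921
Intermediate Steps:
(22568 + (4850 + 12382)) + (10962 - 1*4841) = (22568 + 17232) + (10962 - 4841) = 39800 + 6121 = 45921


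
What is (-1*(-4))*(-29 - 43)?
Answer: -288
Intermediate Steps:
(-1*(-4))*(-29 - 43) = 4*(-72) = -288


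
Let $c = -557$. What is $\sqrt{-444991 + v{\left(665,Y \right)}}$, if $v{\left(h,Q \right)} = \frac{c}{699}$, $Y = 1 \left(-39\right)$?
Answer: $\frac{i \sqrt{217423436934}}{699} \approx 667.08 i$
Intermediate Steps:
$Y = -39$
$v{\left(h,Q \right)} = - \frac{557}{699}$
$\sqrt{-444991 + v{\left(665,Y \right)}} = \sqrt{-444991 - \frac{557}{699}} = \sqrt{- \frac{311049266}{699}} = \frac{i \sqrt{217423436934}}{699}$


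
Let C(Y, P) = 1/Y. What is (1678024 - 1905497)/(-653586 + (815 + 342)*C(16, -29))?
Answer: 3639568/10456219 ≈ 0.34808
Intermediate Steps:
(1678024 - 1905497)/(-653586 + (815 + 342)*C(16, -29)) = (1678024 - 1905497)/(-653586 + (815 + 342)/16) = -227473/(-653586 + 1157*(1/16)) = -227473/(-653586 + 1157/16) = -227473/(-10456219/16) = -227473*(-16/10456219) = 3639568/10456219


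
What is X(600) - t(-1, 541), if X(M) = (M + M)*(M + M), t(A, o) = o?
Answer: 1439459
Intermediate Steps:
X(M) = 4*M² (X(M) = (2*M)*(2*M) = 4*M²)
X(600) - t(-1, 541) = 4*600² - 1*541 = 4*360000 - 541 = 1440000 - 541 = 1439459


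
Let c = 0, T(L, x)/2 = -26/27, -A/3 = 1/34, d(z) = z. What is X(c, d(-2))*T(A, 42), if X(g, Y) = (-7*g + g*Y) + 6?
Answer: -104/9 ≈ -11.556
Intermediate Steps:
A = -3/34 ≈ -0.088235
T(L, x) = -52/27 (T(L, x) = 2*(-26/27) = -52/27)
X(g, Y) = 6 - 7*g + Y*g (X(g, Y) = (-7*g + Y*g) + 6 = 6 - 7*g + Y*g)
X(c, d(-2))*T(A, 42) = (6 - 7*0 - 2*0)*(-52/27) = (6 + 0 + 0)*(-52/27) = 6*(-52/27) = -104/9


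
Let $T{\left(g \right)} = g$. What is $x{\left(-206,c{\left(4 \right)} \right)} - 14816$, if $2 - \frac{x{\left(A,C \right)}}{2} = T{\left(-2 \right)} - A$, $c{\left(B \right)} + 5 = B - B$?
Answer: $-15220$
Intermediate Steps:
$c{\left(B \right)} = -5$ ($c{\left(B \right)} = -5 + \left(B - B\right) = -5 + 0 = -5$)
$x{\left(A,C \right)} = 8 + 2 A$ ($x{\left(A,C \right)} = 4 - 2 \left(-2 - A\right) = 4 + \left(4 + 2 A\right) = 8 + 2 A$)
$x{\left(-206,c{\left(4 \right)} \right)} - 14816 = \left(8 + 2 \left(-206\right)\right) - 14816 = \left(8 - 412\right) - 14816 = -404 - 14816 = -15220$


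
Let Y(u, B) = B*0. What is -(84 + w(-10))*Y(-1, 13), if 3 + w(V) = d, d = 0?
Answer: 0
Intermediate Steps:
Y(u, B) = 0
w(V) = -3 (w(V) = -3 + 0 = -3)
-(84 + w(-10))*Y(-1, 13) = -(84 - 3)*0 = -81*0 = -1*0 = 0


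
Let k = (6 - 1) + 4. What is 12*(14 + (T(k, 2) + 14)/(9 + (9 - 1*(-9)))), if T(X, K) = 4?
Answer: 176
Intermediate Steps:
k = 9 (k = 5 + 4 = 9)
12*(14 + (T(k, 2) + 14)/(9 + (9 - 1*(-9)))) = 12*(14 + (4 + 14)/(9 + (9 - 1*(-9)))) = 12*(14 + 18/(9 + (9 + 9))) = 12*(14 + 18/(9 + 18)) = 12*(14 + 18/27) = 12*(14 + 18*(1/27)) = 12*(14 + ⅔) = 12*(44/3) = 176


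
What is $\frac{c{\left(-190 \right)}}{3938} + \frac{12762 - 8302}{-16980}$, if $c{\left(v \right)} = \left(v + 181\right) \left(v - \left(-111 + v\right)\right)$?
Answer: $- \frac{1726325}{3343362} \approx -0.51634$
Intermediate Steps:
$c{\left(v \right)} = 20091 + 111 v$ ($c{\left(v \right)} = \left(181 + v\right) 111 = 20091 + 111 v$)
$\frac{c{\left(-190 \right)}}{3938} + \frac{12762 - 8302}{-16980} = \frac{20091 + 111 \left(-190\right)}{3938} + \frac{12762 - 8302}{-16980} = \left(20091 - 21090\right) \frac{1}{3938} + 4460 \left(- \frac{1}{16980}\right) = \left(-999\right) \frac{1}{3938} - \frac{223}{849} = - \frac{999}{3938} - \frac{223}{849} = - \frac{1726325}{3343362}$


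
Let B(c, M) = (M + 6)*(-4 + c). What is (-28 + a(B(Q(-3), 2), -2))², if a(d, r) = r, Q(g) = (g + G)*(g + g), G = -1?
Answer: 900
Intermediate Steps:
Q(g) = 2*g*(-1 + g) (Q(g) = (g - 1)*(g + g) = (-1 + g)*(2*g) = 2*g*(-1 + g))
B(c, M) = (-4 + c)*(6 + M) (B(c, M) = (6 + M)*(-4 + c) = (-4 + c)*(6 + M))
(-28 + a(B(Q(-3), 2), -2))² = (-28 - 2)² = (-30)² = 900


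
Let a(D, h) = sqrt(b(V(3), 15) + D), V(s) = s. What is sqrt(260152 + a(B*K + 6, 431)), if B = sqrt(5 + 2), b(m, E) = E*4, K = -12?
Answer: sqrt(260152 + sqrt(6)*sqrt(11 - 2*sqrt(7))) ≈ 510.06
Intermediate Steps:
b(m, E) = 4*E
B = sqrt(7) ≈ 2.6458
a(D, h) = sqrt(60 + D) (a(D, h) = sqrt(4*15 + D) = sqrt(60 + D))
sqrt(260152 + a(B*K + 6, 431)) = sqrt(260152 + sqrt(60 + (sqrt(7)*(-12) + 6))) = sqrt(260152 + sqrt(60 + (-12*sqrt(7) + 6))) = sqrt(260152 + sqrt(60 + (6 - 12*sqrt(7)))) = sqrt(260152 + sqrt(66 - 12*sqrt(7)))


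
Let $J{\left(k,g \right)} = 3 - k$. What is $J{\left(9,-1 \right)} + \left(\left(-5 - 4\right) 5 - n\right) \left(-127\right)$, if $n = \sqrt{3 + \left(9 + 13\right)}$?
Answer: $6344$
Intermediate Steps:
$n = 5$ ($n = \sqrt{3 + 22} = \sqrt{25} = 5$)
$J{\left(9,-1 \right)} + \left(\left(-5 - 4\right) 5 - n\right) \left(-127\right) = \left(3 - 9\right) + \left(\left(-5 - 4\right) 5 - 5\right) \left(-127\right) = \left(3 - 9\right) + \left(\left(-9\right) 5 - 5\right) \left(-127\right) = -6 + \left(-45 - 5\right) \left(-127\right) = -6 - -6350 = -6 + 6350 = 6344$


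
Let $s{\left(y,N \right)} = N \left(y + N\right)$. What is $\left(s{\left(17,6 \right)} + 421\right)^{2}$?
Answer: $312481$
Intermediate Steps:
$s{\left(y,N \right)} = N \left(N + y\right)$
$\left(s{\left(17,6 \right)} + 421\right)^{2} = \left(6 \left(6 + 17\right) + 421\right)^{2} = \left(6 \cdot 23 + 421\right)^{2} = \left(138 + 421\right)^{2} = 559^{2} = 312481$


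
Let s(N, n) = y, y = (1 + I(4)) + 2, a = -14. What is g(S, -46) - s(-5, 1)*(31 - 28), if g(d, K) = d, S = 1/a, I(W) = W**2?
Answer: -799/14 ≈ -57.071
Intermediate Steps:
S = -1/14 (S = 1/(-14) = -1/14 ≈ -0.071429)
y = 19 (y = (1 + 4**2) + 2 = (1 + 16) + 2 = 17 + 2 = 19)
s(N, n) = 19
g(S, -46) - s(-5, 1)*(31 - 28) = -1/14 - 19*(31 - 28) = -1/14 - 19*3 = -1/14 - 1*57 = -1/14 - 57 = -799/14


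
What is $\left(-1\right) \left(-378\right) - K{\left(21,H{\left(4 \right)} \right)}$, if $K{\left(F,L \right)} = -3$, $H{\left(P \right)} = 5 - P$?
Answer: $381$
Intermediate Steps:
$\left(-1\right) \left(-378\right) - K{\left(21,H{\left(4 \right)} \right)} = \left(-1\right) \left(-378\right) - -3 = 378 + 3 = 381$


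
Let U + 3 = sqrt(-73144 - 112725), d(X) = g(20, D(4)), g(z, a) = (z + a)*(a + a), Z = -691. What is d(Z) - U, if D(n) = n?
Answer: 195 - I*sqrt(185869) ≈ 195.0 - 431.13*I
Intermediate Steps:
g(z, a) = 2*a*(a + z) (g(z, a) = (a + z)*(2*a) = 2*a*(a + z))
d(X) = 192 (d(X) = 2*4*(4 + 20) = 2*4*24 = 192)
U = -3 + I*sqrt(185869) (U = -3 + sqrt(-73144 - 112725) = -3 + sqrt(-185869) = -3 + I*sqrt(185869) ≈ -3.0 + 431.13*I)
d(Z) - U = 192 - (-3 + I*sqrt(185869)) = 192 + (3 - I*sqrt(185869)) = 195 - I*sqrt(185869)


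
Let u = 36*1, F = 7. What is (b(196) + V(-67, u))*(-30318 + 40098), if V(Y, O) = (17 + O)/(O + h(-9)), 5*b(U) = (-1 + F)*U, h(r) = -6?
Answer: 2317534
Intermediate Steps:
u = 36
b(U) = 6*U/5 (b(U) = ((-1 + 7)*U)/5 = (6*U)/5 = 6*U/5)
V(Y, O) = (17 + O)/(-6 + O) (V(Y, O) = (17 + O)/(O - 6) = (17 + O)/(-6 + O))
(b(196) + V(-67, u))*(-30318 + 40098) = ((6/5)*196 + (17 + 36)/(-6 + 36))*(-30318 + 40098) = (1176/5 + 53/30)*9780 = (7109/30)*9780 = 2317534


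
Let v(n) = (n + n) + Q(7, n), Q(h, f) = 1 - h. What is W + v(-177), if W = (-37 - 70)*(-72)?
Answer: 7344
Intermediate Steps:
W = 7704 (W = -107*(-72) = 7704)
v(n) = -6 + 2*n (v(n) = (n + n) + (1 - 1*7) = 2*n + (1 - 7) = 2*n - 6 = -6 + 2*n)
W + v(-177) = 7704 + (-6 + 2*(-177)) = 7704 + (-6 - 354) = 7704 - 360 = 7344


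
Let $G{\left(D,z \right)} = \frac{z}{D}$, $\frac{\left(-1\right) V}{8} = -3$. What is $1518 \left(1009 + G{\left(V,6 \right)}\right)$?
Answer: $\frac{3064083}{2} \approx 1.532 \cdot 10^{6}$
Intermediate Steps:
$V = 24$ ($V = \left(-8\right) \left(-3\right) = 24$)
$1518 \left(1009 + G{\left(V,6 \right)}\right) = 1518 \left(1009 + \frac{6}{24}\right) = 1518 \left(1009 + 6 \cdot \frac{1}{24}\right) = 1518 \left(1009 + \frac{1}{4}\right) = 1518 \cdot \frac{4037}{4} = \frac{3064083}{2}$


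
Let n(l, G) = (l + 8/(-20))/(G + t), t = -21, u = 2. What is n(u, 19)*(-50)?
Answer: 40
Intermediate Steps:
n(l, G) = (-2/5 + l)/(-21 + G) (n(l, G) = (l + 8/(-20))/(G - 21) = (l + 8*(-1/20))/(-21 + G) = (l - 2/5)/(-21 + G) = (-2/5 + l)/(-21 + G))
n(u, 19)*(-50) = ((-2/5 + 2)/(-21 + 19))*(-50) = ((8/5)/(-2))*(-50) = -1/2*8/5*(-50) = -4/5*(-50) = 40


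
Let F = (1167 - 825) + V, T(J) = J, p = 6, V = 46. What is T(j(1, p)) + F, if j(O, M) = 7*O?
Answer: 395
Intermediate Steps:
F = 388 (F = (1167 - 825) + 46 = 342 + 46 = 388)
T(j(1, p)) + F = 7*1 + 388 = 7 + 388 = 395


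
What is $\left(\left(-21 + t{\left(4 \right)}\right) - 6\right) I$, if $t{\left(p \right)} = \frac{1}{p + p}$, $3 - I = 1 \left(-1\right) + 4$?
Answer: $0$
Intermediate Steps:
$I = 0$ ($I = 3 - \left(1 \left(-1\right) + 4\right) = 3 - \left(-1 + 4\right) = 3 - 3 = 0$)
$t{\left(p \right)} = \frac{1}{2 p}$
$\left(\left(-21 + t{\left(4 \right)}\right) - 6\right) I = \left(\left(-21 + \frac{1}{2 \cdot 4}\right) - 6\right) 0 = \left(\left(-21 + \frac{1}{2} \cdot \frac{1}{4}\right) - 6\right) 0 = \left(\left(-21 + \frac{1}{8}\right) - 6\right) 0 = \left(- \frac{167}{8} - 6\right) 0 = \left(- \frac{215}{8}\right) 0 = 0$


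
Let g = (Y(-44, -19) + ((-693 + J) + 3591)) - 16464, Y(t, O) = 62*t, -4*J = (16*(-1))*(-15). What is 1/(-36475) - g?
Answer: 596512149/36475 ≈ 16354.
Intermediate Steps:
J = -60 (J = -16*(-1)*(-15)/4 = -(-4)*(-15) = -¼*240 = -60)
g = -16354 (g = (62*(-44) + ((-693 - 60) + 3591)) - 16464 = (-2728 + (-753 + 3591)) - 16464 = (-2728 + 2838) - 16464 = 110 - 16464 = -16354)
1/(-36475) - g = 1/(-36475) - 1*(-16354) = -1/36475 + 16354 = 596512149/36475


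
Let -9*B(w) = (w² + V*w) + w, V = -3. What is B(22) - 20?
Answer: -620/9 ≈ -68.889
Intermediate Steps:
B(w) = -w²/9 + 2*w/9 (B(w) = -((w² - 3*w) + w)/9 = -(w² - 2*w)/9 = -w²/9 + 2*w/9)
B(22) - 20 = (⅑)*22*(2 - 1*22) - 20 = (⅑)*22*(2 - 22) - 20 = (⅑)*22*(-20) - 20 = -440/9 - 20 = -620/9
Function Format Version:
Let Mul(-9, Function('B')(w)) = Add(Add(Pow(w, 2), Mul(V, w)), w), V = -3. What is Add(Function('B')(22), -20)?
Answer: Rational(-620, 9) ≈ -68.889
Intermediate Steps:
Function('B')(w) = Add(Mul(Rational(-1, 9), Pow(w, 2)), Mul(Rational(2, 9), w)) (Function('B')(w) = Mul(Rational(-1, 9), Add(Add(Pow(w, 2), Mul(-3, w)), w)) = Mul(Rational(-1, 9), Add(Pow(w, 2), Mul(-2, w))) = Add(Mul(Rational(-1, 9), Pow(w, 2)), Mul(Rational(2, 9), w)))
Add(Function('B')(22), -20) = Add(Mul(Rational(1, 9), 22, Add(2, Mul(-1, 22))), -20) = Add(Mul(Rational(1, 9), 22, Add(2, -22)), -20) = Add(Mul(Rational(1, 9), 22, -20), -20) = Add(Rational(-440, 9), -20) = Rational(-620, 9)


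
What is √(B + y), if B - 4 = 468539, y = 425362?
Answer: √893905 ≈ 945.47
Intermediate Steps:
B = 468543 (B = 4 + 468539 = 468543)
√(B + y) = √(468543 + 425362) = √893905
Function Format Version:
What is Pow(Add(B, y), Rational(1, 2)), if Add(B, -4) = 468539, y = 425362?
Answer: Pow(893905, Rational(1, 2)) ≈ 945.47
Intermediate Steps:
B = 468543 (B = Add(4, 468539) = 468543)
Pow(Add(B, y), Rational(1, 2)) = Pow(Add(468543, 425362), Rational(1, 2)) = Pow(893905, Rational(1, 2))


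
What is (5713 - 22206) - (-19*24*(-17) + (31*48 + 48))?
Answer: -25781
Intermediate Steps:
(5713 - 22206) - (-19*24*(-17) + (31*48 + 48)) = -16493 - (-456*(-17) + (1488 + 48)) = -16493 - (7752 + 1536) = -16493 - 1*9288 = -16493 - 9288 = -25781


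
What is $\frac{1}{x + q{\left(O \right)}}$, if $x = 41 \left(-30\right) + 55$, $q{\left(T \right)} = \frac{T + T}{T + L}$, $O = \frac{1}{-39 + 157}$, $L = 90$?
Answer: $- \frac{10621}{12479673} \approx -0.00085106$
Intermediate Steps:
$O = \frac{1}{118} \approx 0.0084746$
$q{\left(T \right)} = \frac{2 T}{90 + T}$ ($q{\left(T \right)} = \frac{T + T}{T + 90} = \frac{2 T}{90 + T}$)
$x = -1175$ ($x = -1230 + 55 = -1175$)
$\frac{1}{x + q{\left(O \right)}} = \frac{1}{-1175 + 2 \cdot \frac{1}{118} \frac{1}{90 + \frac{1}{118}}} = \frac{1}{-1175 + 2 \cdot \frac{1}{118} \frac{1}{\frac{10621}{118}}} = \frac{1}{-1175 + 2 \cdot \frac{1}{118} \cdot \frac{118}{10621}} = \frac{1}{-1175 + \frac{2}{10621}} = \frac{1}{- \frac{12479673}{10621}} = - \frac{10621}{12479673}$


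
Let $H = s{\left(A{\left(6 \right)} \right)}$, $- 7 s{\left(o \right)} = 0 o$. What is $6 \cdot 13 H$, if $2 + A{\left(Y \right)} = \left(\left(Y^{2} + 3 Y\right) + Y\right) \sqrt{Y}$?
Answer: $0$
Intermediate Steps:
$A{\left(Y \right)} = -2 + \sqrt{Y} \left(Y^{2} + 4 Y\right)$ ($A{\left(Y \right)} = -2 + \left(\left(Y^{2} + 3 Y\right) + Y\right) \sqrt{Y} = -2 + \left(Y^{2} + 4 Y\right) \sqrt{Y} = -2 + \sqrt{Y} \left(Y^{2} + 4 Y\right)$)
$s{\left(o \right)} = 0$ ($s{\left(o \right)} = - \frac{0 o}{7} = \left(- \frac{1}{7}\right) 0 = 0$)
$H = 0$
$6 \cdot 13 H = 6 \cdot 13 \cdot 0 = 78 \cdot 0 = 0$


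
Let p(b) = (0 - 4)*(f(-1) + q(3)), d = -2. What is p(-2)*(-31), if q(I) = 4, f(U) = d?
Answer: 248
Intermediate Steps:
f(U) = -2
p(b) = -8 (p(b) = (0 - 4)*(-2 + 4) = -4*2 = -8)
p(-2)*(-31) = -8*(-31) = 248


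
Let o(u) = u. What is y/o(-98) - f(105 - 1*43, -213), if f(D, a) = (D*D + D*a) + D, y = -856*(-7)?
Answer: 64672/7 ≈ 9238.9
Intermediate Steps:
y = 5992
f(D, a) = D + D**2 + D*a (f(D, a) = (D**2 + D*a) + D = D + D**2 + D*a)
y/o(-98) - f(105 - 1*43, -213) = 5992/(-98) - (105 - 1*43)*(1 + (105 - 1*43) - 213) = 5992*(-1/98) - (105 - 43)*(1 + (105 - 43) - 213) = -428/7 - 62*(1 + 62 - 213) = -428/7 - 62*(-150) = -428/7 - 1*(-9300) = -428/7 + 9300 = 64672/7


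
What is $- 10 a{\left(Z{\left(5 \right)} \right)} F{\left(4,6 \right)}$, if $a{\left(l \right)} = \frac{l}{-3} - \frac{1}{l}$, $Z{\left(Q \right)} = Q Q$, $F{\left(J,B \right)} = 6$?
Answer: $\frac{2512}{5} \approx 502.4$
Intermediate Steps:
$Z{\left(Q \right)} = Q^{2}$
$a{\left(l \right)} = - \frac{1}{l} - \frac{l}{3}$ ($a{\left(l \right)} = l \left(- \frac{1}{3}\right) - \frac{1}{l} = - \frac{l}{3} - \frac{1}{l} = - \frac{1}{l} - \frac{l}{3}$)
$- 10 a{\left(Z{\left(5 \right)} \right)} F{\left(4,6 \right)} = - 10 \left(- \frac{1}{5^{2}} - \frac{5^{2}}{3}\right) 6 = - 10 \left(- \frac{1}{25} - \frac{25}{3}\right) 6 = \left(-10\right) \left(- \frac{628}{75}\right) 6 = \frac{1256}{15} \cdot 6 = \frac{2512}{5}$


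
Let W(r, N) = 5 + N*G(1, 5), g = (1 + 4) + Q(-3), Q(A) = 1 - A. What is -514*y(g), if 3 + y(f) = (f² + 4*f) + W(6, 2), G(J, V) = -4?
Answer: -57054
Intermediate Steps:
g = 9 (g = (1 + 4) + (1 - 1*(-3)) = 5 + (1 + 3) = 5 + 4 = 9)
W(r, N) = 5 - 4*N (W(r, N) = 5 + N*(-4) = 5 - 4*N)
y(f) = -6 + f² + 4*f (y(f) = -3 + ((f² + 4*f) + (5 - 4*2)) = -3 + ((f² + 4*f) + (5 - 8)) = -3 + ((f² + 4*f) - 3) = -3 + (-3 + f² + 4*f) = -6 + f² + 4*f)
-514*y(g) = -514*(-6 + 9² + 4*9) = -514*(-6 + 81 + 36) = -514*111 = -57054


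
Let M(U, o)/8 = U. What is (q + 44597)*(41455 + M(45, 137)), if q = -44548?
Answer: 2048935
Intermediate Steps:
M(U, o) = 8*U
(q + 44597)*(41455 + M(45, 137)) = (-44548 + 44597)*(41455 + 8*45) = 49*(41455 + 360) = 49*41815 = 2048935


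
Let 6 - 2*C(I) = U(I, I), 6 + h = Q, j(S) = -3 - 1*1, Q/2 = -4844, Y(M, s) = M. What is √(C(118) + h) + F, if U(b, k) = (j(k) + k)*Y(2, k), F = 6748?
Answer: 6748 + I*√9805 ≈ 6748.0 + 99.02*I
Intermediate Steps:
Q = -9688 (Q = 2*(-4844) = -9688)
j(S) = -4 (j(S) = -3 - 1 = -4)
U(b, k) = -8 + 2*k (U(b, k) = (-4 + k)*2 = -8 + 2*k)
h = -9694 (h = -6 - 9688 = -9694)
C(I) = 7 - I (C(I) = 3 - (-8 + 2*I)/2 = 3 + (4 - I) = 7 - I)
√(C(118) + h) + F = √((7 - 1*118) - 9694) + 6748 = √((7 - 118) - 9694) + 6748 = √(-111 - 9694) + 6748 = √(-9805) + 6748 = I*√9805 + 6748 = 6748 + I*√9805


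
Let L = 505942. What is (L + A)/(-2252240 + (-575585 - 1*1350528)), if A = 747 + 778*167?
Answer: -14805/97171 ≈ -0.15236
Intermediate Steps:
A = 130673 (A = 747 + 129926 = 130673)
(L + A)/(-2252240 + (-575585 - 1*1350528)) = (505942 + 130673)/(-2252240 + (-575585 - 1*1350528)) = 636615/(-2252240 + (-575585 - 1350528)) = 636615/(-2252240 - 1926113) = 636615/(-4178353) = 636615*(-1/4178353) = -14805/97171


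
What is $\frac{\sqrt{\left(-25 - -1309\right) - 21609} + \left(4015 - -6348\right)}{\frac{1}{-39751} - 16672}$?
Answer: $- \frac{411939613}{662728673} - \frac{198755 i \sqrt{813}}{662728673} \approx -0.62158 - 0.0085512 i$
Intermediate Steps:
$\frac{\sqrt{\left(-25 - -1309\right) - 21609} + \left(4015 - -6348\right)}{\frac{1}{-39751} - 16672} = \frac{\sqrt{\left(-25 + 1309\right) - 21609} + \left(4015 + 6348\right)}{- \frac{1}{39751} - 16672} = \frac{\sqrt{1284 - 21609} + 10363}{- \frac{662728673}{39751}} = \left(\sqrt{-20325} + 10363\right) \left(- \frac{39751}{662728673}\right) = \left(5 i \sqrt{813} + 10363\right) \left(- \frac{39751}{662728673}\right) = \left(10363 + 5 i \sqrt{813}\right) \left(- \frac{39751}{662728673}\right) = - \frac{411939613}{662728673} - \frac{198755 i \sqrt{813}}{662728673}$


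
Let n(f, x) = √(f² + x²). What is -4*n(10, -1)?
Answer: -4*√101 ≈ -40.200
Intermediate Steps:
-4*n(10, -1) = -4*√(10² + (-1)²) = -4*√(100 + 1) = -4*√101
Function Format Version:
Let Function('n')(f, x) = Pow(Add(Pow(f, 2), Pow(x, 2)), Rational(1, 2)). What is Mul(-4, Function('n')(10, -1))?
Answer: Mul(-4, Pow(101, Rational(1, 2))) ≈ -40.200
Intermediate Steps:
Mul(-4, Function('n')(10, -1)) = Mul(-4, Pow(Add(Pow(10, 2), Pow(-1, 2)), Rational(1, 2))) = Mul(-4, Pow(Add(100, 1), Rational(1, 2))) = Mul(-4, Pow(101, Rational(1, 2)))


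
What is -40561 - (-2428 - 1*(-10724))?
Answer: -48857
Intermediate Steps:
-40561 - (-2428 - 1*(-10724)) = -40561 - (-2428 + 10724) = -40561 - 1*8296 = -40561 - 8296 = -48857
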